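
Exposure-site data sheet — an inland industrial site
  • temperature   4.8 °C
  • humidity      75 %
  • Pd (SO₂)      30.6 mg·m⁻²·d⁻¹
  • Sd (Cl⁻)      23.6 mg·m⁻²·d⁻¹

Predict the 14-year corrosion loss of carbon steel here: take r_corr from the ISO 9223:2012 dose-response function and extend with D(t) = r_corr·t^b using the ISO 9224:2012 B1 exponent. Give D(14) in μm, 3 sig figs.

D(14) = 127 μm

carbon steel: T≤10 °C ⇒ hinge +0.150·(4.8−10) = -0.7800
  Pd branch = 1.77·Pd^0.52·e^(0.02·RH+f) = 21.54 μm/a
  Cl⁻ term: 0.102·23.6^0.62·exp(0.033·75+0.04·4.8) = 10.42
  sum: 21.54 + 10.42 → r_corr = 31.96 μm/a
Power-law: D(14) = r_corr · 14^0.523
  D(14) = 31.96 × 14^0.523 = 31.96 × 3.976 = 127.1 μm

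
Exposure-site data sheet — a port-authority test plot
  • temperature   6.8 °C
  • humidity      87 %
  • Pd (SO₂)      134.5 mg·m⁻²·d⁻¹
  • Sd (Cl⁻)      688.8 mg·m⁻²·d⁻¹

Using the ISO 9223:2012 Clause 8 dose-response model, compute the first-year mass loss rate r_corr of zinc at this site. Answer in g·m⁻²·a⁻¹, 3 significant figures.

r_corr = 57.1 g·m⁻²·a⁻¹

zinc: T≤10 °C ⇒ hinge +0.038·(6.8−10) = -0.1216
  sulphur-dioxide contribution → 5.401 μm/a
  chloride contribution → 2.594 μm/a
  ⇒ r_corr(zinc) = 7.995 μm/a
Convert to mass loss: 7.995 μm/a × 7.14 g/cm³ = 57.09 g·m⁻²·a⁻¹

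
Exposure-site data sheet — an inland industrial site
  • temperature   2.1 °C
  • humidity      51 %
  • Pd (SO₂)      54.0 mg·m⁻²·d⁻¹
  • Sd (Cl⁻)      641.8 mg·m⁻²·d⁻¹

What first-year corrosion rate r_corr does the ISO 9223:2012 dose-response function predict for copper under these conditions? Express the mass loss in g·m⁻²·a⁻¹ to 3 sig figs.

r_corr = 4.66 g·m⁻²·a⁻¹

copper: f(T) = +0.126·(T−10) [T≤10 °C] = -0.9954
  Pd branch = 0.0053·Pd^0.26·e^(0.059·RH+f) = 0.112 μm/a
  Cl⁻ term: 0.01025·641.8^0.27·exp(0.036·51+0.049·2.1) = 0.4081
  sum: 0.112 + 0.4081 → r_corr = 0.5201 μm/a
Convert to mass loss: 0.5201 μm/a × 8.96 g/cm³ = 4.66 g·m⁻²·a⁻¹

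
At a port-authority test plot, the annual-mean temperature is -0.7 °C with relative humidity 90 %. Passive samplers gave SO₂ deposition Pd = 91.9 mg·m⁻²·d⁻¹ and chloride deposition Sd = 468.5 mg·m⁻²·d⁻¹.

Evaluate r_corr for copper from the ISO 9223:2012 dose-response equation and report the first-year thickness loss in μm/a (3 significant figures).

r_corr = 2.23 μm/a

copper: T≤10 °C ⇒ hinge +0.126·(-0.7−10) = -1.3482
  Pd branch = 0.0053·Pd^0.26·e^(0.059·RH+f) = 0.9022 μm/a
  Cl⁻ term: 0.01025·468.5^0.27·exp(0.036·90+0.049·-0.7) = 1.331
  sum: 0.9022 + 1.331 → r_corr = 2.233 μm/a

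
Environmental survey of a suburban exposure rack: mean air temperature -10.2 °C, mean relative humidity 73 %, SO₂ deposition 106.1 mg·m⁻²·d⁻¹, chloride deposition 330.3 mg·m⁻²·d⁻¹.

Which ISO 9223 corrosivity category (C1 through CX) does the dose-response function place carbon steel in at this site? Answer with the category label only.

carbon steel: temperature factor f = +0.150·(-20.2) = -3.0300
  sulphur-dioxide contribution → 4.164 μm/a
  chloride contribution → 27.5 μm/a
  ⇒ r_corr(carbon steel) = 31.66 μm/a
Category bounds: 25…50 μm/a bracket r_corr ⇒ C3

C3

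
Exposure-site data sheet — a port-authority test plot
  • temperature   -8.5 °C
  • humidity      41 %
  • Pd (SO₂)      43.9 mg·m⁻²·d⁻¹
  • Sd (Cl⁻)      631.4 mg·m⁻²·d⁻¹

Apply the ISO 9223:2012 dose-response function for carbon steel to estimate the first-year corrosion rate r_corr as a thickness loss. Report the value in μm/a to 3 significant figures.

r_corr = 17.1 μm/a

carbon steel: f(T) = +0.150·(T−10) [T≤10 °C] = -2.7750
  Pd branch = 1.77·Pd^0.52·e^(0.02·RH+f) = 1.791 μm/a
  Sd branch = 0.102·Sd^0.62·e^(0.033·RH+0.04·T) = 15.3 μm/a
  sum: 1.791 + 15.3 → r_corr = 17.09 μm/a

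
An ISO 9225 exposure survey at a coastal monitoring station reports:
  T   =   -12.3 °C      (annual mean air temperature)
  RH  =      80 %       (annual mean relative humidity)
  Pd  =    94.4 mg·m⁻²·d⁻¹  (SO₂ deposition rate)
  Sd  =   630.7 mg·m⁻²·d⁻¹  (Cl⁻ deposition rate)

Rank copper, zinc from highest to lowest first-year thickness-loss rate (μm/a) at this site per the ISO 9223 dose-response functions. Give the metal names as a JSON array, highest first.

copper: T≤10 °C ⇒ hinge +0.126·(-12.3−10) = -2.8098
  Pd branch = 0.0053·Pd^0.26·e^(0.059·RH+f) = 0.1168 μm/a
  Sd branch = 0.01025·Sd^0.27·e^(0.036·RH+0.049·T) = 0.5698 μm/a
  r_corr = 0.1168 + 0.5698 = 0.6865 μm/a
zinc: T≤10 °C ⇒ hinge +0.038·(-12.3−10) = -0.8474
  SO₂ term: 0.0129·94.4^0.44·exp(0.046·80-0.8474) = 1.621
  Sd branch = 0.0175·Sd^0.57·e^(0.008·RH+0.085·T) = 0.4601 μm/a
  sum: 1.621 + 0.4601 → r_corr = 2.081 μm/a
Ordering by μm/a: zinc (2.08) > copper (0.687)

["zinc", "copper"]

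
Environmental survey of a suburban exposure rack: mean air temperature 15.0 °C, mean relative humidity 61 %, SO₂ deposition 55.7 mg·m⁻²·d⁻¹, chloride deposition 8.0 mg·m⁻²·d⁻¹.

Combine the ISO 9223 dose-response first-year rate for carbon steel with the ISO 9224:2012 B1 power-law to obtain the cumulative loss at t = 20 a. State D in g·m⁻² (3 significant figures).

carbon steel: T>10 °C ⇒ hinge -0.054·(15.0−10) = -0.2700
  sulphur-dioxide contribution → 37.02 μm/a
  chloride contribution → 5.05 μm/a
  total first-year rate 42.07 μm/a
Power-law: D(20) = r_corr · 20^0.523
  D(20) = 42.07 × 20^0.523 = 42.07 × 4.791 = 201.5 μm
  Mass loss = 201.5 μm × 7.85 g/cm³ = 1582 g·m⁻²

D(20) = 1.58e+03 g·m⁻²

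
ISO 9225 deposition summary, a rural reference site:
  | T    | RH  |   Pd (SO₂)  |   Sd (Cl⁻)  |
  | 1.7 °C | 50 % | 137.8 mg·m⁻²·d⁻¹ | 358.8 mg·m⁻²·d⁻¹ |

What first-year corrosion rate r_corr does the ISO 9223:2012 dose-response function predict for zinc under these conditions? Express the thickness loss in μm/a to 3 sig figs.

zinc: f(T) = +0.038·(T−10) [T≤10 °C] = -0.3154
  SO₂ term: 0.0129·137.8^0.44·exp(0.046·50-0.3154) = 0.8199
  Sd branch = 0.0175·Sd^0.57·e^(0.008·RH+0.085·T) = 0.8625 μm/a
  sum: 0.8199 + 0.8625 → r_corr = 1.682 μm/a

r_corr = 1.68 μm/a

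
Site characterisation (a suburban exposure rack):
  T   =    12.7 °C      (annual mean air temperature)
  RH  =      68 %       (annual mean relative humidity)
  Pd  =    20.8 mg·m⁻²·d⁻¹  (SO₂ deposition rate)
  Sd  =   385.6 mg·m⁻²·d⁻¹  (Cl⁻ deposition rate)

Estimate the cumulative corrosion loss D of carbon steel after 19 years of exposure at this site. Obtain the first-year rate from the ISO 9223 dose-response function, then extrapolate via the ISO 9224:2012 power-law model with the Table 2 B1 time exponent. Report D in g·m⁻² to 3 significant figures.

D(19) = 3.41e+03 g·m⁻²

carbon steel: temperature factor f = -0.054·(2.7) = -0.1458
  sulphur-dioxide contribution → 28.89 μm/a
  chloride contribution → 64.15 μm/a
  total first-year rate 93.03 μm/a
Power-law: D(19) = r_corr · 19^0.523
  D(19) = 93.03 × 19^0.523 = 93.03 × 4.664 = 433.9 μm
  Mass loss = 433.9 μm × 7.85 g/cm³ = 3406 g·m⁻²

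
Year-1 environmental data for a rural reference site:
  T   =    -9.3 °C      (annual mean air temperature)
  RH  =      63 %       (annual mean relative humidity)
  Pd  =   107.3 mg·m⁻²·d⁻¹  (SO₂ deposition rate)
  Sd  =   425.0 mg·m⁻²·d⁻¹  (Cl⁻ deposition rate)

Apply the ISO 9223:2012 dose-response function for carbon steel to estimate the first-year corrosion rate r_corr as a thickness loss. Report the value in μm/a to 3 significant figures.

carbon steel: T≤10 °C ⇒ hinge +0.150·(-9.3−10) = -2.8950
  SO₂ term: 1.77·107.3^0.52·exp(0.02·63-2.8950) = 3.925
  Cl⁻ term: 0.102·425.0^0.62·exp(0.033·63+0.04·-9.3) = 23.96
  r_corr = 3.925 + 23.96 = 27.89 μm/a

r_corr = 27.9 μm/a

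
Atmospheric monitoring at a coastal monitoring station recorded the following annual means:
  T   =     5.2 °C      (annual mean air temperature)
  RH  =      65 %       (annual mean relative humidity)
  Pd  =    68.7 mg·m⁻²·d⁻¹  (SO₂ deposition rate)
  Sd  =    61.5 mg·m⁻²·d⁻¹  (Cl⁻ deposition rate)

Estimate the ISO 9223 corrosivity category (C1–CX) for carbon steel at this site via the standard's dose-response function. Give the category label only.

C3

carbon steel: temperature factor f = +0.150·(-4.8) = -0.7200
  SO₂ term: 1.77·68.7^0.52·exp(0.02·65-0.7200) = 28.52
  Cl⁻ term: 0.102·61.5^0.62·exp(0.033·65+0.04·5.2) = 13.79
  sum: 28.52 + 13.79 → r_corr = 42.31 μm/a
42.3 μm/a falls in (25, 50] for carbon steel → category C3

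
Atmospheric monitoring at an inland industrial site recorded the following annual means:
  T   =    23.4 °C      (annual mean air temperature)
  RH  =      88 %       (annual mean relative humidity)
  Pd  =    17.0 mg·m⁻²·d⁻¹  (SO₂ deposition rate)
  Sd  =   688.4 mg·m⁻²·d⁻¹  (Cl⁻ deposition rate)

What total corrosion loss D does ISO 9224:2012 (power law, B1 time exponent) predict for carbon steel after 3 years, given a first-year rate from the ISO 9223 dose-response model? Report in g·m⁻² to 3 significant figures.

D(3) = 4.11e+03 g·m⁻²

carbon steel: f(T) = -0.054·(T−10) [T>10 °C] = -0.7236
  Pd branch = 1.77·Pd^0.52·e^(0.02·RH+f) = 21.77 μm/a
  Cl⁻ term: 0.102·688.4^0.62·exp(0.033·88+0.04·23.4) = 272.7
  r_corr = 21.77 + 272.7 = 294.5 μm/a
Long-term exponent b (ISO 9224 Table 2, B1) = 0.523
  D(3) = 294.5 × 3^0.523 = 294.5 × 1.776 = 523.2 μm
  Mass loss = 523.2 μm × 7.85 g/cm³ = 4107 g·m⁻²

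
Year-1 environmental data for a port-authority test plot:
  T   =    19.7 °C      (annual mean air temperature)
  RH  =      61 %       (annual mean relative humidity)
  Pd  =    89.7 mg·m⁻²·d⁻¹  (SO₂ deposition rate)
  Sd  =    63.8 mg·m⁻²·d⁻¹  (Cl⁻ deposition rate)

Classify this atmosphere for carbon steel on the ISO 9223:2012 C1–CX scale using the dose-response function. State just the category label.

carbon steel: T>10 °C ⇒ hinge -0.054·(19.7−10) = -0.5238
  sulphur-dioxide contribution → 36.79 μm/a
  chloride contribution → 22.08 μm/a
  total first-year rate 58.88 μm/a
ISO 9223 Table 2 (carbon steel): 50 < 58.9 ≤ 80 μm/a ⇒ C4

C4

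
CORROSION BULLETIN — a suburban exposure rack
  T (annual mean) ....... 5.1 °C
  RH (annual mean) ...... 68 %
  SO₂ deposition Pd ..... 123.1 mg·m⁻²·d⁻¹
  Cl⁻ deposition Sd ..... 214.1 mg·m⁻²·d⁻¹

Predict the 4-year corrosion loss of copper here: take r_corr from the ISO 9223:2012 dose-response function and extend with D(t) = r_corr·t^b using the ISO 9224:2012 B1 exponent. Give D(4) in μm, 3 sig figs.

D(4) = 3.03 μm

copper: f(T) = +0.126·(T−10) [T≤10 °C] = -0.6174
  sulphur-dioxide contribution → 0.5521 μm/a
  chloride contribution → 0.6481 μm/a
  ⇒ r_corr(copper) = 1.2 μm/a
Long-term exponent b (ISO 9224 Table 2, B1) = 0.667
  D(4) = 1.2 × 4^0.667 = 1.2 × 2.521 = 3.026 μm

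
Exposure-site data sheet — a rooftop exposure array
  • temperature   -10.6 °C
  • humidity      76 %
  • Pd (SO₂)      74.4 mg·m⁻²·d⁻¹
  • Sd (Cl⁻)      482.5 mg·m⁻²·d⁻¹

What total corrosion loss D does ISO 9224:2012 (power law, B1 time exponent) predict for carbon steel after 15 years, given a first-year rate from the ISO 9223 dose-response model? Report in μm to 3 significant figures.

D(15) = 170 μm

carbon steel: f(T) = +0.150·(T−10) [T≤10 °C] = -3.0900
  sulphur-dioxide contribution → 3.462 μm/a
  chloride contribution → 37.8 μm/a
  total first-year rate 41.26 μm/a
Power-law: D(15) = r_corr · 15^0.523
  D(15) = 41.26 × 15^0.523 = 41.26 × 4.122 = 170.1 μm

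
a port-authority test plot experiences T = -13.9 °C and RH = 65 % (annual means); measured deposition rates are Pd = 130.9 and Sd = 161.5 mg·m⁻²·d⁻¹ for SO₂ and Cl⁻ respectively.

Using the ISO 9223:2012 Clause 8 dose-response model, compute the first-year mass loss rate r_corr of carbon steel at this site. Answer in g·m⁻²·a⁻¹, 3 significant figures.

r_corr = 110 g·m⁻²·a⁻¹

carbon steel: f(T) = +0.150·(T−10) [T≤10 °C] = -3.5850
  SO₂ term: 1.77·130.9^0.52·exp(0.02·65-3.5850) = 2.272
  Cl⁻ term: 0.102·161.5^0.62·exp(0.033·65+0.04·-13.9) = 11.69
  sum: 2.272 + 11.69 → r_corr = 13.96 μm/a
Convert to mass loss: 13.96 μm/a × 7.85 g/cm³ = 109.6 g·m⁻²·a⁻¹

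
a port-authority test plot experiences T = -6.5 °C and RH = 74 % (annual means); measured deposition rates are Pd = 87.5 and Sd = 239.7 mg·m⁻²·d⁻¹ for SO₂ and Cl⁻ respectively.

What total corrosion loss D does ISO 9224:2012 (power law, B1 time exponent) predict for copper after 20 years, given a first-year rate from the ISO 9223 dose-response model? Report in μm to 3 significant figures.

D(20) = 4.70 μm

copper: T≤10 °C ⇒ hinge +0.126·(-6.5−10) = -2.0790
  SO₂ term: 0.0053·87.5^0.26·exp(0.059·74-2.0790) = 0.1669
  Cl⁻ term: 0.01025·239.7^0.27·exp(0.036·74+0.049·-6.5) = 0.4698
  sum: 0.1669 + 0.4698 → r_corr = 0.6366 μm/a
ISO 9224: D(t) = r_corr · t^b with b = 0.667 (copper, B1)
  D(20) = 0.6366 × 20^0.667 = 0.6366 × 7.375 = 4.696 μm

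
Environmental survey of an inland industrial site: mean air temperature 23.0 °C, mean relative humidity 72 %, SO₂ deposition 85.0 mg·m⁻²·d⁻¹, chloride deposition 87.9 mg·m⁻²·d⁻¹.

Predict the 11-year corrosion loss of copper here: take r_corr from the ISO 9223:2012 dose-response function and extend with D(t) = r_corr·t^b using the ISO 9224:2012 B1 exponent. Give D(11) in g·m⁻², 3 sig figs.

D(11) = 81.2 g·m⁻²

copper: temperature factor f = -0.080·(13.0) = -1.0400
  sulphur-dioxide contribution → 0.416 μm/a
  chloride contribution → 1.415 μm/a
  ⇒ r_corr(copper) = 1.831 μm/a
Power-law: D(11) = r_corr · 11^0.667
  D(11) = 1.831 × 11^0.667 = 1.831 × 4.95 = 9.064 μm
  Mass loss = 9.064 μm × 8.96 g/cm³ = 81.21 g·m⁻²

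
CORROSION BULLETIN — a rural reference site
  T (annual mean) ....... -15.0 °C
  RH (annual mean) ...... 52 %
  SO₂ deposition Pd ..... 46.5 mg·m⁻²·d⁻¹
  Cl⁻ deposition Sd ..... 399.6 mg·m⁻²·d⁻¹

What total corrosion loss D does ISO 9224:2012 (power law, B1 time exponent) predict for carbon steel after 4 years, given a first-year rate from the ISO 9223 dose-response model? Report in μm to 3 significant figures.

carbon steel: T≤10 °C ⇒ hinge +0.150·(-15.0−10) = -3.7500
  Pd branch = 1.77·Pd^0.52·e^(0.02·RH+f) = 0.8672 μm/a
  Cl⁻ term: 0.102·399.6^0.62·exp(0.033·52+0.04·-15.0) = 12.77
  sum: 0.8672 + 12.77 → r_corr = 13.64 μm/a
ISO 9224: D(t) = r_corr · t^b with b = 0.523 (carbon steel, B1)
  D(4) = 13.64 × 4^0.523 = 13.64 × 2.065 = 28.16 μm

D(4) = 28.2 μm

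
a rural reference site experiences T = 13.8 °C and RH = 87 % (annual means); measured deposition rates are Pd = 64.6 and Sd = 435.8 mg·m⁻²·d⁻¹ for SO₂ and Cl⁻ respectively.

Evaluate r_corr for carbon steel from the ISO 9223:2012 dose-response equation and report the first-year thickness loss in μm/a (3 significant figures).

carbon steel: f(T) = -0.054·(T−10) [T>10 °C] = -0.2052
  Pd branch = 1.77·Pd^0.52·e^(0.02·RH+f) = 71.75 μm/a
  Sd branch = 0.102·Sd^0.62·e^(0.033·RH+0.04·T) = 135.4 μm/a
  sum: 71.75 + 135.4 → r_corr = 207.1 μm/a

r_corr = 207 μm/a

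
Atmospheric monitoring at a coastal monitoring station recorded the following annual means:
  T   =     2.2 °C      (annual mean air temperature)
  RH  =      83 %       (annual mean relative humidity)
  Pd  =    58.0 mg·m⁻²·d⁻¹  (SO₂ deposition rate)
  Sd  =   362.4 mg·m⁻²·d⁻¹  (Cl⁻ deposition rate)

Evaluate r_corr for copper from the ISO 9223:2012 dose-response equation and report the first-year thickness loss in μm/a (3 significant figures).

copper: f(T) = +0.126·(T−10) [T≤10 °C] = -0.9828
  Pd branch = 0.0053·Pd^0.26·e^(0.059·RH+f) = 0.7633 μm/a
  Sd branch = 0.01025·Sd^0.27·e^(0.036·RH+0.049·T) = 1.112 μm/a
  sum: 0.7633 + 1.112 → r_corr = 1.876 μm/a

r_corr = 1.88 μm/a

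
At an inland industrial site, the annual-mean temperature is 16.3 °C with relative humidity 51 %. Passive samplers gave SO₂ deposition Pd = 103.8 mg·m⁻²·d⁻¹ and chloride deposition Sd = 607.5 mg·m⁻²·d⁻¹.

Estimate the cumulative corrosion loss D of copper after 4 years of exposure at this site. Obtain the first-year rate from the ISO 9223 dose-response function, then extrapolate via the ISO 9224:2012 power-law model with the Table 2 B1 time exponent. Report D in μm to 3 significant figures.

D(4) = 2.58 μm

copper: temperature factor f = -0.080·(6.3) = -0.5040
  SO₂ term: 0.0053·103.8^0.26·exp(0.059·51-0.5040) = 0.217
  Sd branch = 0.01025·Sd^0.27·e^(0.036·RH+0.049·T) = 0.8063 μm/a
  sum: 0.217 + 0.8063 → r_corr = 1.023 μm/a
ISO 9224: D(t) = r_corr · t^b with b = 0.667 (copper, B1)
  D(4) = 1.023 × 4^0.667 = 1.023 × 2.521 = 2.58 μm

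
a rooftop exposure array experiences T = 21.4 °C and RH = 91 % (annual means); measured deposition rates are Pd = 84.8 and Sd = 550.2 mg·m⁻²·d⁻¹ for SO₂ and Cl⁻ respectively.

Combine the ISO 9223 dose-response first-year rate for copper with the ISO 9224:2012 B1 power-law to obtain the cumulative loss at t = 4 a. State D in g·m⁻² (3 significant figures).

D(4) = 129 g·m⁻²

copper: f(T) = -0.080·(T−10) [T>10 °C] = -0.9120
  sulphur-dioxide contribution → 1.45 μm/a
  chloride contribution → 4.254 μm/a
  total first-year rate 5.704 μm/a
ISO 9224: D(t) = r_corr · t^b with b = 0.667 (copper, B1)
  D(4) = 5.704 × 4^0.667 = 5.704 × 2.521 = 14.38 μm
  Mass loss = 14.38 μm × 8.96 g/cm³ = 128.8 g·m⁻²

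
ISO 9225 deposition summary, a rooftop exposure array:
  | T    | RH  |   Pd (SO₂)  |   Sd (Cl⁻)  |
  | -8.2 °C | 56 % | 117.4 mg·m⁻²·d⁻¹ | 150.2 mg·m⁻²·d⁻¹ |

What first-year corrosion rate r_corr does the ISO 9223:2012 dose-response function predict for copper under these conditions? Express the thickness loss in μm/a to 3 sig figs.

copper: temperature factor f = +0.126·(-18.2) = -2.2932
  SO₂ term: 0.0053·117.4^0.26·exp(0.059·56-2.2932) = 0.05028
  Cl⁻ term: 0.01025·150.2^0.27·exp(0.036·56+0.049·-8.2) = 0.1993
  r_corr = 0.05028 + 0.1993 = 0.2496 μm/a

r_corr = 0.250 μm/a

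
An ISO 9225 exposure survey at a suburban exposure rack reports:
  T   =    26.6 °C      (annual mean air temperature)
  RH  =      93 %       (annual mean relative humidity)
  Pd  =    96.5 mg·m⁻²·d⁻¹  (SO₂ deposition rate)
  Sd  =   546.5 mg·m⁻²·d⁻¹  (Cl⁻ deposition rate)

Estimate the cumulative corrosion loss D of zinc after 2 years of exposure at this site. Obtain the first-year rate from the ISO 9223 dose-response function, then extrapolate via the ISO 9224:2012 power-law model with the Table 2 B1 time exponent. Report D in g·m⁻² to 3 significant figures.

D(2) = 188 g·m⁻²

zinc: temperature factor f = -0.071·(16.6) = -1.1786
  Pd branch = 0.0129·Pd^0.44·e^(0.046·RH+f) = 2.137 μm/a
  Sd branch = 0.0175·Sd^0.57·e^(0.008·RH+0.085·T) = 12.84 μm/a
  sum: 2.137 + 12.84 → r_corr = 14.98 μm/a
Long-term exponent b (ISO 9224 Table 2, B1) = 0.813
  D(2) = 14.98 × 2^0.813 = 14.98 × 1.757 = 26.31 μm
  Mass loss = 26.31 μm × 7.14 g/cm³ = 187.9 g·m⁻²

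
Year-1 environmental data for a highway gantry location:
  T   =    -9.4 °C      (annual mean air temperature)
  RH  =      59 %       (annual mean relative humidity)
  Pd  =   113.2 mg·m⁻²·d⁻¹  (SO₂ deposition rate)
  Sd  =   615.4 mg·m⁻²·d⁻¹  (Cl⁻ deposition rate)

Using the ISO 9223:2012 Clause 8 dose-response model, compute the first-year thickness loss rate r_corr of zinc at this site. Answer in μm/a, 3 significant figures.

zinc: T≤10 °C ⇒ hinge +0.038·(-9.4−10) = -0.7372
  Pd branch = 0.0129·Pd^0.44·e^(0.046·RH+f) = 0.7461 μm/a
  Sd branch = 0.0175·Sd^0.57·e^(0.008·RH+0.085·T) = 0.4907 μm/a
  r_corr = 0.7461 + 0.4907 = 1.237 μm/a

r_corr = 1.24 μm/a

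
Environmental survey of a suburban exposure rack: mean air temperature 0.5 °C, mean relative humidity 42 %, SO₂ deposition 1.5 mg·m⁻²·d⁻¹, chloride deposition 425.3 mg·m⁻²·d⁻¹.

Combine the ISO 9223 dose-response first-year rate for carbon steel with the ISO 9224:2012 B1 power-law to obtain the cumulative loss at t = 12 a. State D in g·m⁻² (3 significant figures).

D(12) = 546 g·m⁻²

carbon steel: T≤10 °C ⇒ hinge +0.150·(0.5−10) = -1.4250
  Pd branch = 1.77·Pd^0.52·e^(0.02·RH+f) = 1.218 μm/a
  Sd branch = 0.102·Sd^0.62·e^(0.033·RH+0.04·T) = 17.74 μm/a
  sum: 1.218 + 17.74 → r_corr = 18.96 μm/a
Long-term exponent b (ISO 9224 Table 2, B1) = 0.523
  D(12) = 18.96 × 12^0.523 = 18.96 × 3.668 = 69.54 μm
  Mass loss = 69.54 μm × 7.85 g/cm³ = 545.9 g·m⁻²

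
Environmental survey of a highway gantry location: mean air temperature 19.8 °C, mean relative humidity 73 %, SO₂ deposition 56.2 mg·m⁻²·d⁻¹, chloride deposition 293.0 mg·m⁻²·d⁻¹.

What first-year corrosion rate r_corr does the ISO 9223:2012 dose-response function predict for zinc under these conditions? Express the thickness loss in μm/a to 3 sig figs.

zinc: T>10 °C ⇒ hinge -0.071·(19.8−10) = -0.6958
  sulphur-dioxide contribution → 1.088 μm/a
  chloride contribution → 4.302 μm/a
  ⇒ r_corr(zinc) = 5.39 μm/a

r_corr = 5.39 μm/a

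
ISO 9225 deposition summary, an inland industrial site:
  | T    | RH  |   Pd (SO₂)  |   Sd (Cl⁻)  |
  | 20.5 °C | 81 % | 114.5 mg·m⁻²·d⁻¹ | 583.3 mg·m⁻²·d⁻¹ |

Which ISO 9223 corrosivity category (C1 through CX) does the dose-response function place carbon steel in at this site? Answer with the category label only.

CX

carbon steel: f(T) = -0.054·(T−10) [T>10 °C] = -0.5670
  sulphur-dioxide contribution → 59.68 μm/a
  chloride contribution → 174 μm/a
  ⇒ r_corr(carbon steel) = 233.6 μm/a
234 μm/a falls in (200, 700] for carbon steel → category CX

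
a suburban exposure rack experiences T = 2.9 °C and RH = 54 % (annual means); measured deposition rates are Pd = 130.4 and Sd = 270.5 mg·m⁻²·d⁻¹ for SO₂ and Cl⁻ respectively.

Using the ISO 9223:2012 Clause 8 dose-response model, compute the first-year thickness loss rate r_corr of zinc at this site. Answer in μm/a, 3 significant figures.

zinc: temperature factor f = +0.038·(-7.1) = -0.2698
  Pd branch = 0.0129·Pd^0.44·e^(0.046·RH+f) = 1.007 μm/a
  Sd branch = 0.0175·Sd^0.57·e^(0.008·RH+0.085·T) = 0.8395 μm/a
  sum: 1.007 + 0.8395 → r_corr = 1.846 μm/a

r_corr = 1.85 μm/a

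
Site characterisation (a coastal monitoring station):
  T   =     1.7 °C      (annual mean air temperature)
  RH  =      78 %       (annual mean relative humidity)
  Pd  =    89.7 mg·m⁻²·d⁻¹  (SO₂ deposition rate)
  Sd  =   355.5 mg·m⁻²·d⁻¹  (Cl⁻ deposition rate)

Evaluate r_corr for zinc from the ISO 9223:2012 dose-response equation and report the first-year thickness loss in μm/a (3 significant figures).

r_corr = 3.53 μm/a

zinc: temperature factor f = +0.038·(-8.3) = -0.3154
  Pd branch = 0.0129·Pd^0.44·e^(0.046·RH+f) = 2.461 μm/a
  Sd branch = 0.0175·Sd^0.57·e^(0.008·RH+0.085·T) = 1.073 μm/a
  r_corr = 2.461 + 1.073 = 3.534 μm/a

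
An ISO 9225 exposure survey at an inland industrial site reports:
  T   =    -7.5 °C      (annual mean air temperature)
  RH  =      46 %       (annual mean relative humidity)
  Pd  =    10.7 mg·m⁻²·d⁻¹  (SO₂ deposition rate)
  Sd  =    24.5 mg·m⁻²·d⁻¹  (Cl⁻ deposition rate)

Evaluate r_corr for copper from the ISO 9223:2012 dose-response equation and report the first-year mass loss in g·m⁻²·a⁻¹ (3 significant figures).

copper: T≤10 °C ⇒ hinge +0.126·(-7.5−10) = -2.2050
  Pd branch = 0.0053·Pd^0.26·e^(0.059·RH+f) = 0.01633 μm/a
  Cl⁻ term: 0.01025·24.5^0.27·exp(0.036·46+0.049·-7.5) = 0.08818
  r_corr = 0.01633 + 0.08818 = 0.1045 μm/a
Convert to mass loss: 0.1045 μm/a × 8.96 g/cm³ = 0.9364 g·m⁻²·a⁻¹

r_corr = 0.936 g·m⁻²·a⁻¹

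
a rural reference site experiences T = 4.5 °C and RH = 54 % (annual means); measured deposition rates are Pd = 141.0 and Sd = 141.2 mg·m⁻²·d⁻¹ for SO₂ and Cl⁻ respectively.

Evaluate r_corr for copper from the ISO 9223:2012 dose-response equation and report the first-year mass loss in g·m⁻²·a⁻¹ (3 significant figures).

copper: T≤10 °C ⇒ hinge +0.126·(4.5−10) = -0.6930
  sulphur-dioxide contribution → 0.2322 μm/a
  chloride contribution → 0.3398 μm/a
  ⇒ r_corr(copper) = 0.5719 μm/a
Convert to mass loss: 0.5719 μm/a × 8.96 g/cm³ = 5.125 g·m⁻²·a⁻¹

r_corr = 5.12 g·m⁻²·a⁻¹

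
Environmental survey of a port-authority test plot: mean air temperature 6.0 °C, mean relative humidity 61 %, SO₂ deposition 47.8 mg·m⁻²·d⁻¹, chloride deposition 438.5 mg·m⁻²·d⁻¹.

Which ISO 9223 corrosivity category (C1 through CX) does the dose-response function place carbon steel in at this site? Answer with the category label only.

carbon steel: temperature factor f = +0.150·(-4.0) = -0.6000
  sulphur-dioxide contribution → 24.58 μm/a
  chloride contribution → 42.18 μm/a
  total first-year rate 66.76 μm/a
66.8 μm/a falls in (50, 80] for carbon steel → category C4

C4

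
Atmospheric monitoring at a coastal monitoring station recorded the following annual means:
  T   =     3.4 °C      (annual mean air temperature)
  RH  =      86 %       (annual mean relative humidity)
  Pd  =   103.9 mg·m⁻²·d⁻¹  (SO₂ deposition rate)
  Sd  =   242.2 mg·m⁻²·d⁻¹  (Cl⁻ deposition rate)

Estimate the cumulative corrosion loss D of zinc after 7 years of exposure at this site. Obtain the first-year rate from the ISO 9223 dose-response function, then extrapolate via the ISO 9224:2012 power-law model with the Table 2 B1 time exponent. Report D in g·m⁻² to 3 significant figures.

zinc: f(T) = +0.038·(T−10) [T≤10 °C] = -0.2508
  SO₂ term: 0.0129·103.9^0.44·exp(0.046·86-0.2508) = 4.046
  Cl⁻ term: 0.0175·242.2^0.57·exp(0.008·86+0.085·3.4) = 1.062
  r_corr = 4.046 + 1.062 = 5.109 μm/a
Power-law: D(7) = r_corr · 7^0.813
  D(7) = 5.109 × 7^0.813 = 5.109 × 4.865 = 24.85 μm
  Mass loss = 24.85 μm × 7.14 g/cm³ = 177.4 g·m⁻²

D(7) = 177 g·m⁻²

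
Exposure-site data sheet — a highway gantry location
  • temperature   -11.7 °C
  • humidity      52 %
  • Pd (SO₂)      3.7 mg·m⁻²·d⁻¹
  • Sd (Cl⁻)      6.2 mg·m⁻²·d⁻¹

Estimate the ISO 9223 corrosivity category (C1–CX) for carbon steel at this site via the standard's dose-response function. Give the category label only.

C2

carbon steel: T≤10 °C ⇒ hinge +0.150·(-11.7−10) = -3.2550
  Pd branch = 1.77·Pd^0.52·e^(0.02·RH+f) = 0.3815 μm/a
  Sd branch = 0.102·Sd^0.62·e^(0.033·RH+0.04·T) = 1.101 μm/a
  sum: 0.3815 + 1.101 → r_corr = 1.483 μm/a
Category bounds: 1.3…25 μm/a bracket r_corr ⇒ C2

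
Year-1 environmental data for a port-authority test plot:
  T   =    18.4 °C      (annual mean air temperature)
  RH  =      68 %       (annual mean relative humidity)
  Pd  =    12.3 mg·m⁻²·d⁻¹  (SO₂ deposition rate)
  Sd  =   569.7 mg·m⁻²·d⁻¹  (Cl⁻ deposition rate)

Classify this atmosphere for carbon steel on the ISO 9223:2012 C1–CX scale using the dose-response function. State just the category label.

carbon steel: f(T) = -0.054·(T−10) [T>10 °C] = -0.4536
  Pd branch = 1.77·Pd^0.52·e^(0.02·RH+f) = 16.16 μm/a
  Sd branch = 0.102·Sd^0.62·e^(0.033·RH+0.04·T) = 102.6 μm/a
  sum: 16.16 + 102.6 → r_corr = 118.8 μm/a
Category bounds: 80…200 μm/a bracket r_corr ⇒ C5

C5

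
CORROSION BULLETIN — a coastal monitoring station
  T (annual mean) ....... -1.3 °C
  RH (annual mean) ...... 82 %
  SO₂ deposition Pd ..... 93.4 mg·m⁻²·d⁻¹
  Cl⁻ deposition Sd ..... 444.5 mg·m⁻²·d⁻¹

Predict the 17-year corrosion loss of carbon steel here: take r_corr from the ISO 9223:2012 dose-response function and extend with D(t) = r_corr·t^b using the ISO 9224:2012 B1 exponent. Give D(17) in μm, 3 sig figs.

D(17) = 358 μm

carbon steel: temperature factor f = +0.150·(-11.3) = -1.6950
  SO₂ term: 1.77·93.4^0.52·exp(0.02·82-1.6950) = 17.73
  Sd branch = 0.102·Sd^0.62·e^(0.033·RH+0.04·T) = 63.52 μm/a
  sum: 17.73 + 63.52 → r_corr = 81.25 μm/a
Power-law: D(17) = r_corr · 17^0.523
  D(17) = 81.25 × 17^0.523 = 81.25 × 4.401 = 357.5 μm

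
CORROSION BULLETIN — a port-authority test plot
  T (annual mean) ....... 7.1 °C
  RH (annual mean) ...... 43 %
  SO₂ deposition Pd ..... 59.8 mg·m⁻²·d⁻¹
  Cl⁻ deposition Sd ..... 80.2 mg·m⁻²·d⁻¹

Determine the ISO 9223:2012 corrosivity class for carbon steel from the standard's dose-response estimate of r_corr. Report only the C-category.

C3

carbon steel: T≤10 °C ⇒ hinge +0.150·(7.1−10) = -0.4350
  SO₂ term: 1.77·59.8^0.52·exp(0.02·43-0.4350) = 22.72
  Sd branch = 0.102·Sd^0.62·e^(0.033·RH+0.04·T) = 8.488 μm/a
  sum: 22.72 + 8.488 → r_corr = 31.21 μm/a
31.2 μm/a falls in (25, 50] for carbon steel → category C3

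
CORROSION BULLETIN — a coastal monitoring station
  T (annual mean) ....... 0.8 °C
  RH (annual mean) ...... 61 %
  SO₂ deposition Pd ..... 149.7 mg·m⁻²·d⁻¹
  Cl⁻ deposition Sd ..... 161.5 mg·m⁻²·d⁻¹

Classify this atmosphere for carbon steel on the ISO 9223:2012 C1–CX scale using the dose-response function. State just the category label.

carbon steel: f(T) = +0.150·(T−10) [T≤10 °C] = -1.3800
  sulphur-dioxide contribution → 20.4 μm/a
  chloride contribution → 18.44 μm/a
  total first-year rate 38.84 μm/a
ISO 9223 Table 2 (carbon steel): 25 < 38.8 ≤ 50 μm/a ⇒ C3

C3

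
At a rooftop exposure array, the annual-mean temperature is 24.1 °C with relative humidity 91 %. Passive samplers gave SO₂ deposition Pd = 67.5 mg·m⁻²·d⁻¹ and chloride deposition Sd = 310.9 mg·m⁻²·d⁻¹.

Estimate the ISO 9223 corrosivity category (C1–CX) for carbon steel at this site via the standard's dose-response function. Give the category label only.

CX

carbon steel: temperature factor f = -0.054·(14.1) = -0.7614
  sulphur-dioxide contribution → 45.6 μm/a
  chloride contribution → 189.2 μm/a
  total first-year rate 234.8 μm/a
Category bounds: 200…700 μm/a bracket r_corr ⇒ CX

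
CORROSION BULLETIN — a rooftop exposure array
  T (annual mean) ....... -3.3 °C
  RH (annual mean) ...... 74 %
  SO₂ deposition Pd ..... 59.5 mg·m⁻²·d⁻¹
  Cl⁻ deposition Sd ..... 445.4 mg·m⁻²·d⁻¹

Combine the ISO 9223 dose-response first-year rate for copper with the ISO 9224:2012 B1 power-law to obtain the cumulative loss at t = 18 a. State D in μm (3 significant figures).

D(18) = 6.02 μm

copper: T≤10 °C ⇒ hinge +0.126·(-3.3−10) = -1.6758
  sulphur-dioxide contribution → 0.2259 μm/a
  chloride contribution → 0.6496 μm/a
  total first-year rate 0.8755 μm/a
Long-term exponent b (ISO 9224 Table 2, B1) = 0.667
  D(18) = 0.8755 × 18^0.667 = 0.8755 × 6.875 = 6.019 μm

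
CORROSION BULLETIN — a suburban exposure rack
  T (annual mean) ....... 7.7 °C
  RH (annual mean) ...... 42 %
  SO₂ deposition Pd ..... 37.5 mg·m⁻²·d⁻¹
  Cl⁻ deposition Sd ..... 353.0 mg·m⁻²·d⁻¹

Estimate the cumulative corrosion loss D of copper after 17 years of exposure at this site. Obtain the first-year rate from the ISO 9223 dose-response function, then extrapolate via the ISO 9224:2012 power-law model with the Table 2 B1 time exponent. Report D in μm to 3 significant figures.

copper: T≤10 °C ⇒ hinge +0.126·(7.7−10) = -0.2898
  SO₂ term: 0.0053·37.5^0.26·exp(0.059·42-0.2898) = 0.1213
  Cl⁻ term: 0.01025·353.0^0.27·exp(0.036·42+0.049·7.7) = 0.3305
  r_corr = 0.1213 + 0.3305 = 0.4518 μm/a
Long-term exponent b (ISO 9224 Table 2, B1) = 0.667
  D(17) = 0.4518 × 17^0.667 = 0.4518 × 6.618 = 2.99 μm

D(17) = 2.99 μm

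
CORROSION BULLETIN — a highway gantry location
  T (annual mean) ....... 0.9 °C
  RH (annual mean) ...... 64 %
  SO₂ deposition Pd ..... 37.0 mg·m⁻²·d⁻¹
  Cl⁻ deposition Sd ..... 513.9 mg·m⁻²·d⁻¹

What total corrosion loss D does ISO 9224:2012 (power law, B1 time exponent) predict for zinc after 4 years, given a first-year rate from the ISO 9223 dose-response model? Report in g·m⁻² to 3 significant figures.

D(4) = 43.1 g·m⁻²

zinc: temperature factor f = +0.038·(-9.1) = -0.3458
  sulphur-dioxide contribution → 0.8491 μm/a
  chloride contribution → 1.106 μm/a
  total first-year rate 1.955 μm/a
Power-law: D(4) = r_corr · 4^0.813
  D(4) = 1.955 × 4^0.813 = 1.955 × 3.087 = 6.035 μm
  Mass loss = 6.035 μm × 7.14 g/cm³ = 43.09 g·m⁻²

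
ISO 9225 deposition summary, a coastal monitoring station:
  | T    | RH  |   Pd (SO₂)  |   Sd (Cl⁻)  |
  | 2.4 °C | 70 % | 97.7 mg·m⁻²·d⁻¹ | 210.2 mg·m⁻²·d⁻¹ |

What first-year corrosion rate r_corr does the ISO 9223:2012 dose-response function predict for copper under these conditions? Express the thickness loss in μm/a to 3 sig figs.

copper: T≤10 °C ⇒ hinge +0.126·(2.4−10) = -0.9576
  sulphur-dioxide contribution → 0.4163 μm/a
  chloride contribution → 0.6072 μm/a
  ⇒ r_corr(copper) = 1.023 μm/a

r_corr = 1.02 μm/a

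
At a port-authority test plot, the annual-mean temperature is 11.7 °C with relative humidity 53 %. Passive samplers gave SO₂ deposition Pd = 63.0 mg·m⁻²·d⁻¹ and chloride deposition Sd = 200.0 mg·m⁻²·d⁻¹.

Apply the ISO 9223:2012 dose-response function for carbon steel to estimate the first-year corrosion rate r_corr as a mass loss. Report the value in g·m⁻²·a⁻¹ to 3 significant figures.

r_corr = 512 g·m⁻²·a⁻¹

carbon steel: f(T) = -0.054·(T−10) [T>10 °C] = -0.0918
  Pd branch = 1.77·Pd^0.52·e^(0.02·RH+f) = 40.19 μm/a
  Cl⁻ term: 0.102·200.0^0.62·exp(0.033·53+0.04·11.7) = 25.01
  sum: 40.19 + 25.01 → r_corr = 65.2 μm/a
Convert to mass loss: 65.2 μm/a × 7.85 g/cm³ = 511.8 g·m⁻²·a⁻¹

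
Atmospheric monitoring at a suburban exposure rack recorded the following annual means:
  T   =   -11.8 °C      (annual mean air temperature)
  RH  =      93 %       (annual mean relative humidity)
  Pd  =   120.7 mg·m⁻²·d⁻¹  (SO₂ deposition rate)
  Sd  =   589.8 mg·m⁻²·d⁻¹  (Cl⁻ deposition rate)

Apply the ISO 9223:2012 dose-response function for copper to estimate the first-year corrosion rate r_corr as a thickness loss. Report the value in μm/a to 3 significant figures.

copper: T≤10 °C ⇒ hinge +0.126·(-11.8−10) = -2.7468
  sulphur-dioxide contribution → 0.2855 μm/a
  chloride contribution → 0.9156 μm/a
  total first-year rate 1.201 μm/a

r_corr = 1.20 μm/a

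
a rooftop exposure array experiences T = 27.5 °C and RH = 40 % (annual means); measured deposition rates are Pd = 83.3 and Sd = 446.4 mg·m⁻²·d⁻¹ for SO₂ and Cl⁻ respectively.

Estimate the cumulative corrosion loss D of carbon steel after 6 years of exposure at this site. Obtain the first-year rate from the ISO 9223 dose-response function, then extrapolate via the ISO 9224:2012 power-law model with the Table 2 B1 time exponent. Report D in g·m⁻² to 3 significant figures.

D(6) = 1.32e+03 g·m⁻²

carbon steel: T>10 °C ⇒ hinge -0.054·(27.5−10) = -0.9450
  sulphur-dioxide contribution → 15.27 μm/a
  chloride contribution → 50.4 μm/a
  total first-year rate 65.67 μm/a
ISO 9224: D(t) = r_corr · t^b with b = 0.523 (carbon steel, B1)
  D(6) = 65.67 × 6^0.523 = 65.67 × 2.553 = 167.6 μm
  Mass loss = 167.6 μm × 7.85 g/cm³ = 1316 g·m⁻²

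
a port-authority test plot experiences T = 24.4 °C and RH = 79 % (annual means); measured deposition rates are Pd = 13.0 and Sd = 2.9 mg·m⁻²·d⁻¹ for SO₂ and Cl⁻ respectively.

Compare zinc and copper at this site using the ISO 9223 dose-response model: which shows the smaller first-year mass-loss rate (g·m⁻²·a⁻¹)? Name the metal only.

zinc

zinc: temperature factor f = -0.071·(14.4) = -1.0224
  sulphur-dioxide contribution → 0.5432 μm/a
  chloride contribution → 0.4806 μm/a
  total first-year rate 1.024 μm/a
  mass loss = 1.024 μm/a × 7.14 g/cm³ = 7.31 g·m⁻²·a⁻¹
copper: f(T) = -0.080·(T−10) [T>10 °C] = -1.1520
  sulphur-dioxide contribution → 0.345 μm/a
  chloride contribution → 0.7762 μm/a
  ⇒ r_corr(copper) = 1.121 μm/a
  mass loss = 1.121 μm/a × 8.96 g/cm³ = 10.05 g·m⁻²·a⁻¹
Ordering by g·m⁻²·a⁻¹: copper (10) > zinc (7.31)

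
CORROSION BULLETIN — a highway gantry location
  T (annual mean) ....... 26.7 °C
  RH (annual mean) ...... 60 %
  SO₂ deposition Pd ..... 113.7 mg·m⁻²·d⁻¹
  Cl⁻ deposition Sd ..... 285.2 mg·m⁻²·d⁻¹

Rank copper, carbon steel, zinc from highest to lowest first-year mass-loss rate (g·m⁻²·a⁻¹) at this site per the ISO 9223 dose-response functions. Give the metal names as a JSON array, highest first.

copper: temperature factor f = -0.080·(16.7) = -1.3360
  SO₂ term: 0.0053·113.7^0.26·exp(0.059·60-1.3360) = 0.1644
  Sd branch = 0.01025·Sd^0.27·e^(0.036·RH+0.049·T) = 1.513 μm/a
  r_corr = 0.1644 + 1.513 = 1.678 μm/a
  mass loss = 1.678 μm/a × 8.96 g/cm³ = 15.03 g·m⁻²·a⁻¹
carbon steel: f(T) = -0.054·(T−10) [T>10 °C] = -0.9018
  Pd branch = 1.77·Pd^0.52·e^(0.02·RH+f) = 27.96 μm/a
  Cl⁻ term: 0.102·285.2^0.62·exp(0.033·60+0.04·26.7) = 71.54
  r_corr = 27.96 + 71.54 = 99.49 μm/a
  mass loss = 99.49 μm/a × 7.85 g/cm³ = 781 g·m⁻²·a⁻¹
zinc: f(T) = -0.071·(T−10) [T>10 °C] = -1.1857
  Pd branch = 0.0129·Pd^0.44·e^(0.046·RH+f) = 0.4998 μm/a
  Cl⁻ term: 0.0175·285.2^0.57·exp(0.008·60+0.085·26.7) = 6.864
  sum: 0.4998 + 6.864 → r_corr = 7.364 μm/a
  mass loss = 7.364 μm/a × 7.14 g/cm³ = 52.58 g·m⁻²·a⁻¹
Ordering by g·m⁻²·a⁻¹: carbon steel (781) > zinc (52.6) > copper (15)

["carbon steel", "zinc", "copper"]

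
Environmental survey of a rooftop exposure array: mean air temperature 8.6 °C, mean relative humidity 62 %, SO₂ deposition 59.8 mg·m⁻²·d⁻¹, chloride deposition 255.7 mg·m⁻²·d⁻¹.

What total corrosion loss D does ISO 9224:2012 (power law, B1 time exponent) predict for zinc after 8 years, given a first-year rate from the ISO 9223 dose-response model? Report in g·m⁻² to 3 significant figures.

D(8) = 104 g·m⁻²

zinc: temperature factor f = +0.038·(-1.4) = -0.0532
  Pd branch = 0.0129·Pd^0.44·e^(0.046·RH+f) = 1.282 μm/a
  Sd branch = 0.0175·Sd^0.57·e^(0.008·RH+0.085·T) = 1.407 μm/a
  r_corr = 1.282 + 1.407 = 2.689 μm/a
Power-law: D(8) = r_corr · 8^0.813
  D(8) = 2.689 × 8^0.813 = 2.689 × 5.423 = 14.58 μm
  Mass loss = 14.58 μm × 7.14 g/cm³ = 104.1 g·m⁻²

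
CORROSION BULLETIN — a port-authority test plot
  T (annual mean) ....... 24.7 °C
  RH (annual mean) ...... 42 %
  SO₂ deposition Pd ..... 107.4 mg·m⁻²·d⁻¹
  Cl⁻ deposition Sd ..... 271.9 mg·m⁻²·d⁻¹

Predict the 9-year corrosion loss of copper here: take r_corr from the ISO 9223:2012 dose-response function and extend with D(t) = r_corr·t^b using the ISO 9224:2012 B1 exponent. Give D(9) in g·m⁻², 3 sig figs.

D(9) = 30.0 g·m⁻²

copper: T>10 °C ⇒ hinge -0.080·(24.7−10) = -1.1760
  SO₂ term: 0.0053·107.4^0.26·exp(0.059·42-1.1760) = 0.06573
  Cl⁻ term: 0.01025·271.9^0.27·exp(0.036·42+0.049·24.7) = 0.7084
  sum: 0.06573 + 0.7084 → r_corr = 0.7742 μm/a
Power-law: D(9) = r_corr · 9^0.667
  D(9) = 0.7742 × 9^0.667 = 0.7742 × 4.33 = 3.352 μm
  Mass loss = 3.352 μm × 8.96 g/cm³ = 30.03 g·m⁻²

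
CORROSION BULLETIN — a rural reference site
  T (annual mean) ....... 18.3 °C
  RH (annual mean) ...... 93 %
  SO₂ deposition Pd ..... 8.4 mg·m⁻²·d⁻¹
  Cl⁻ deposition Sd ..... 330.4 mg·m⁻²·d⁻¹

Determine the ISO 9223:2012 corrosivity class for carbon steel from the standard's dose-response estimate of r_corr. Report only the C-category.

C5

carbon steel: temperature factor f = -0.054·(8.3) = -0.4482
  Pd branch = 1.77·Pd^0.52·e^(0.02·RH+f) = 21.97 μm/a
  Sd branch = 0.102·Sd^0.62·e^(0.033·RH+0.04·T) = 166.4 μm/a
  sum: 21.97 + 166.4 → r_corr = 188.4 μm/a
Category bounds: 80…200 μm/a bracket r_corr ⇒ C5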